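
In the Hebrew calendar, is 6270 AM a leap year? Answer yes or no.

Hebrew year 6270 is year 19 of its 19-year Metonic cycle; leap years are at positions 3, 6, 8, 11, 14, 17, 19, so it is a leap year (13 months).

yes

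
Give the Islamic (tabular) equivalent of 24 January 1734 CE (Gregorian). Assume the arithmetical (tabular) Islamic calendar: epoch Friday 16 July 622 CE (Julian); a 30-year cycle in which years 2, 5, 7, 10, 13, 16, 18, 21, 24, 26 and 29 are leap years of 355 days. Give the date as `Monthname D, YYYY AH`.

Both dates share Julian Day Number 2354414; in the tabular Islamic calendar that is 18 Sha'ban 1146 AH.

Sha'ban 18, 1146 AH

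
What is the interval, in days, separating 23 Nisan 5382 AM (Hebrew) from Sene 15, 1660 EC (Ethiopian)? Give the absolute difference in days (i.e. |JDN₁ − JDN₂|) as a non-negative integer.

First date → JDN 2313576; second date → JDN 2330455.
The interval is |2313576 − 2330455| = 16879 days.

16879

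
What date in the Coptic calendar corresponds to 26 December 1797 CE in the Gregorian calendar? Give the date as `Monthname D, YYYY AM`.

Koiak 19, 1514 AM

Both dates share Julian Day Number 2377761; in the Coptic calendar that is 19 Koiak 1514 AM.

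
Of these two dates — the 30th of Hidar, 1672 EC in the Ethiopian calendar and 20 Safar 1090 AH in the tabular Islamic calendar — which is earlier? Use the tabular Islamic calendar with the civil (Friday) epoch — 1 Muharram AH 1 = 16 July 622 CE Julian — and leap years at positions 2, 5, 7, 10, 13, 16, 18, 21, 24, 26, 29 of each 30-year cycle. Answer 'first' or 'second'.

second

First date → JDN 2334643; second date → JDN 2334394.
JDN 2334394 < JDN 2334643, so the second date is earlier.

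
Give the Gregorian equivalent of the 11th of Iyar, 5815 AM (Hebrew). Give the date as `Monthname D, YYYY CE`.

May 9, 2055 CE

Both dates share Julian Day Number 2471762; in the Gregorian calendar that is 9 May 2055 CE.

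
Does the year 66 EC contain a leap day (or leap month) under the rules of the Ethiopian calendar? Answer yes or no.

66 mod 4 = 2; in the Ethiopian calendar a year is leap when year mod 4 = 3, so it is a common year.

no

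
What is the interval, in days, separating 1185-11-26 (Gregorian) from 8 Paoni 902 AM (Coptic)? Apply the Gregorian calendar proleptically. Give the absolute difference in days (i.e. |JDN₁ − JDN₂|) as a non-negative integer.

195

JDN of the first date = 2154202.
JDN of the second date = 2154397.
|2154397 − 2154202| = 195.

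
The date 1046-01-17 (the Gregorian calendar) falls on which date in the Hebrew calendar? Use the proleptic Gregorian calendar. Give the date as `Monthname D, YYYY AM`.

Shevat 1, 4806 AM

Both dates share Julian Day Number 2103120; in the Hebrew calendar that is 1 Shevat 4806 AM.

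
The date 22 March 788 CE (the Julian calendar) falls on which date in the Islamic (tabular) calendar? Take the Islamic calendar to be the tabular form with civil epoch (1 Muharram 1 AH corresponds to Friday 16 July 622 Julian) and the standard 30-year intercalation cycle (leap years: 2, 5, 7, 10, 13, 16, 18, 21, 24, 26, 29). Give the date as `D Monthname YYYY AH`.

Julian Day Number of the source date = 2008956.
Converting JDN 2008956 to the tabular Islamic calendar gives 9 Shawwal 171 AH.

9 Shawwal 171 AH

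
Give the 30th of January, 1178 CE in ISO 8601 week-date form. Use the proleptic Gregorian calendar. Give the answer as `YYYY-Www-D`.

1178-W05-1

The weekday is Monday (ISO weekday 1).
That Monday belongs to ISO week 5 of ISO year 1178.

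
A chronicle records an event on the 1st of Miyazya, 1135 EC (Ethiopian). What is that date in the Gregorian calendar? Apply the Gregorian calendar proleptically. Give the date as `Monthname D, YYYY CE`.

Julian Day Number of the source date = 2138624.
Converting JDN 2138624 to the Gregorian calendar gives 3 April 1143 CE.

April 3, 1143 CE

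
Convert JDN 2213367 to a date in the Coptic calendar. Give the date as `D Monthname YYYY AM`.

17 Hathor 1064 AM

The proleptic Gregorian equivalent of JDN 2213367 is 22 November 1347.
In the Coptic calendar that day is 17 Hathor 1064 AM.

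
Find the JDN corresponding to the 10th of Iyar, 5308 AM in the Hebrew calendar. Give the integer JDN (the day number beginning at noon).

2286573

Equivalently 28 April 1548 (proleptic Gregorian).
JDN 2400001 is 17 November 1858 CE (Gregorian), MJD 0; the target day is −113428 days from there, so JDN = 2286573.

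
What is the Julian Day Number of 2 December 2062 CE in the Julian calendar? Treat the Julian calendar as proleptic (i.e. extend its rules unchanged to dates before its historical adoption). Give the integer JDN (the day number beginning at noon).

In the Gregorian calendar the same day is 15 December 2062.
JDN 2400001 is 17 November 1858 CE (Gregorian), MJD 0; the target day is +74538 days from there, so JDN = 2474539.

2474539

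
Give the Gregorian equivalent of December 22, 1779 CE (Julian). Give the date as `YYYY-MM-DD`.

For dates in this range the Gregorian date is 11 days ahead of the Julian.
22 December 1779 Julian + 11 days → 2 January 1780 Gregorian.

1780-01-02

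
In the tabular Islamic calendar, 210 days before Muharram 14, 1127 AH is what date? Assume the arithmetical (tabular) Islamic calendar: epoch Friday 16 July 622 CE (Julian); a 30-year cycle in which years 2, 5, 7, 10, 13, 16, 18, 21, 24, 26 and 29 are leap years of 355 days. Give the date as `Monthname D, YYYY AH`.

Jumada al-Thani 11, 1126 AH

JDN of Muharram 14, 1127 AH = 2347470.
2347470 − 210 = 2347260.
JDN 2347260 in the tabular Islamic calendar is Jumada al-Thani 11, 1126 AH.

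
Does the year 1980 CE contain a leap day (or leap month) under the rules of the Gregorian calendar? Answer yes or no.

yes

1980 is divisible by 4 and not by 100, so it is a leap year.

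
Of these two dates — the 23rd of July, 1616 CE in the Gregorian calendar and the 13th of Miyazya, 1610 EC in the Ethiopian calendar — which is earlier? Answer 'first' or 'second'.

first

The two dates have Julian Day Numbers 2311496 and 2312130 respectively.
Since 2311496 < 2312130, the first date comes first.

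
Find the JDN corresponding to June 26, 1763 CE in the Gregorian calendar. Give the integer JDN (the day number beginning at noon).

2365159

JDN 2451545 is 1 January 2000 CE (Gregorian); the target day is −86386 days from there, so JDN = 2365159.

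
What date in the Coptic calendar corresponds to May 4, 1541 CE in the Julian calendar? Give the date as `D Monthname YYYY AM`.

9 Pashons 1257 AM

The source date corresponds to 14 May 1541 in the proleptic Gregorian calendar (JDN 2284032).
That day falls on 9 Pashons 1257 AM in the Coptic calendar.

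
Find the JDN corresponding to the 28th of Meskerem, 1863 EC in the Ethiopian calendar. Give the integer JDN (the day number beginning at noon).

In the Gregorian calendar the same day is 7 October 1870.
JDN 2451545 is 1 January 2000 CE (Gregorian); the target day is −47202 days from there, so JDN = 2404343.

2404343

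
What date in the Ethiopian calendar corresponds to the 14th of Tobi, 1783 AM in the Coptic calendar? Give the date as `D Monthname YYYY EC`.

Julian Day Number of the source date = 2476038.
Converting JDN 2476038 to the Ethiopian calendar gives 14 Tir 2059 EC.

14 Tir 2059 EC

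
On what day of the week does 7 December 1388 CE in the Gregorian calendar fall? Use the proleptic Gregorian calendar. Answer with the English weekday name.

Sunday

2228358 ≡ 6 (mod 7); counting from Monday = 0 gives Sunday.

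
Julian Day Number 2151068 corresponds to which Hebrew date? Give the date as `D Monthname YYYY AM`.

20 Iyar 4937 AM

The proleptic Gregorian equivalent of JDN 2151068 is 28 April 1177.
In the Hebrew calendar that day is 20 Iyar 4937 AM.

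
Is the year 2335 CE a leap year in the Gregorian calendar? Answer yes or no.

2335 is not divisible by 4, so it is a common year.

no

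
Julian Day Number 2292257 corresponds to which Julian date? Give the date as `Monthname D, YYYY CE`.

November 10, 1563 CE

JDN 2292257 is 20 November 1563 in the proleptic Gregorian calendar.
In the Julian calendar that day is November 10, 1563 CE.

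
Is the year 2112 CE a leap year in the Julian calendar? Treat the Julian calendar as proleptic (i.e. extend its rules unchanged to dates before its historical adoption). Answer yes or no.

2112 mod 4 = 0, so it is a leap year in the Julian calendar.

yes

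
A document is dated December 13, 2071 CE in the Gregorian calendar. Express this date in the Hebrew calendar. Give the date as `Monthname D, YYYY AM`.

Julian Day Number of the source date = 2477824.
Converting JDN 2477824 to the Hebrew calendar gives 21 Kislev 5832 AM.

Kislev 21, 5832 AM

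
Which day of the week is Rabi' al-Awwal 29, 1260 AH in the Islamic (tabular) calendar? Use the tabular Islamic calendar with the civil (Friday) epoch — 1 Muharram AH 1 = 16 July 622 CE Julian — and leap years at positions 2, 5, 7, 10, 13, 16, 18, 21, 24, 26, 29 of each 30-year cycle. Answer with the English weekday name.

In the Gregorian calendar this is 18 April 1844 (JDN 2394675).
JDN 2394675 mod 7 = 3, and JDN 0 was a Monday, so this is a Thursday.

Thursday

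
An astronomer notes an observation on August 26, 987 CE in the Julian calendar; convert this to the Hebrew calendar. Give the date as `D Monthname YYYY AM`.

The source date corresponds to 31 August 987 in the proleptic Gregorian calendar (JDN 2081797).
That day falls on 29 Elul 4747 AM in the Hebrew calendar.

29 Elul 4747 AM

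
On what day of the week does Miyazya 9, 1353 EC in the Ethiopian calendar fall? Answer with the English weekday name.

Equivalently 12 April 1361 Gregorian, JDN 2218257.
2218257 ≡ 6 (mod 7); counting from Monday = 0 gives Sunday.

Sunday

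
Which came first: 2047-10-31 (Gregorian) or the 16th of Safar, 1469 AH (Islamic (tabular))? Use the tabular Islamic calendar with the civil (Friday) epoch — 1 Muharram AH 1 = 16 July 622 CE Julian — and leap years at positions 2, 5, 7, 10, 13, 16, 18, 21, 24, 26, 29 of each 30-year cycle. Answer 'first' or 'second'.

second

The two dates have Julian Day Numbers 2469015 and 2468695 respectively.
Since 2468695 < 2469015, the second date comes first.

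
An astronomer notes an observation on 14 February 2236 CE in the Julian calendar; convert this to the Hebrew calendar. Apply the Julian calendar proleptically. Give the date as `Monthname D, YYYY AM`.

The source date corresponds to 29 February 2236 in the Gregorian calendar (JDN 2537801).
That day falls on 22 Adar I 5996 AM in the Hebrew calendar.

Adar I 22, 5996 AM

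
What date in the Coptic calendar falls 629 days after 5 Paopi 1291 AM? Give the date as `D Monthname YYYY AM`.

28 Paoni 1292 AM

The starting date is JDN 2296236; 2296236 + 629 = 2296865.
JDN 2296865 corresponds to 28 Paoni 1292 AM.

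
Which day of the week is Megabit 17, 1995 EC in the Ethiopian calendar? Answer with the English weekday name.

This is JDN 2452725 (26 March 2003 Gregorian).
2452725 ≡ 2 (mod 7); counting from Monday = 0 gives Wednesday.

Wednesday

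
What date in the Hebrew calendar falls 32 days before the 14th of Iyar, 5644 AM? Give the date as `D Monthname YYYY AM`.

Counting 32 days back from JDN 2409306 reaches JDN 2409274, which is 12 Nisan 5644 AM.

12 Nisan 5644 AM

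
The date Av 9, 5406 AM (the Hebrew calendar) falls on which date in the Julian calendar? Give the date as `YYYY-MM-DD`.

1646-07-11

Julian Day Number of the source date = 2322451.
Converting JDN 2322451 to the Julian calendar gives 11 July 1646 CE.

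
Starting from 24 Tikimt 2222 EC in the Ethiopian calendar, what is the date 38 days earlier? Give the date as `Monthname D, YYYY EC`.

The starting date is JDN 2535494; 2535494 − 38 = 2535456.
JDN 2535456 corresponds to Meskerem 16, 2222 EC.

Meskerem 16, 2222 EC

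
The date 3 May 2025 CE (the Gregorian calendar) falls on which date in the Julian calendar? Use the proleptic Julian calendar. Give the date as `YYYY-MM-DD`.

2025-04-20

For dates in this range the Gregorian date is 13 days ahead of the Julian.
3 May 2025 Gregorian − 13 days → 20 April 2025 Julian.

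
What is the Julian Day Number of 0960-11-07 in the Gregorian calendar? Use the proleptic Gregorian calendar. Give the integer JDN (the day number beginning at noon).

2072004

JDN 2299161 is 15 October 1582 CE (Gregorian); the target day is −227157 days from there, so JDN = 2072004.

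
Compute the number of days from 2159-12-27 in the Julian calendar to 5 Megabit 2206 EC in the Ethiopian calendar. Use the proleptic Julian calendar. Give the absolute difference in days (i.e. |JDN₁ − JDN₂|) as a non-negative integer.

First date → JDN 2509993; second date → JDN 2529781.
The interval is |2509993 − 2529781| = 19788 days.

19788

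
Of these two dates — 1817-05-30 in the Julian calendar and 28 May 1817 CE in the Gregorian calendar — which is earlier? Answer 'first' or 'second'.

second

Converting both to JDN: 2384867 vs 2384853; the smaller is the second.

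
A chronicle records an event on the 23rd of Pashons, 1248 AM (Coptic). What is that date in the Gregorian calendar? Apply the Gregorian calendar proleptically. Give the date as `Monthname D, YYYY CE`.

Both dates share Julian Day Number 2280759; in the Gregorian calendar that is 28 May 1532 CE.

May 28, 1532 CE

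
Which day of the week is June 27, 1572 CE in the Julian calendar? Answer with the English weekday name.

This is JDN 2295409 (7 July 1572 Gregorian).
JDN 2295409 mod 7 = 4, and JDN 0 was a Monday, so this is a Friday.

Friday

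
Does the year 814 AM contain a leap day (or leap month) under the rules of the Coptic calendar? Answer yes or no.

814 mod 4 = 2; in the Coptic calendar a year is leap when year mod 4 = 3, so it is a common year.

no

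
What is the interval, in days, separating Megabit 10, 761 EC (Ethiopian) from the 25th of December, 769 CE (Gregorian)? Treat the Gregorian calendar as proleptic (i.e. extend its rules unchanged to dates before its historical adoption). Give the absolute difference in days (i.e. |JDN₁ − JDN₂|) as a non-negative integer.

First date → JDN 2002000; second date → JDN 2002290.
The interval is |2002000 − 2002290| = 290 days.

290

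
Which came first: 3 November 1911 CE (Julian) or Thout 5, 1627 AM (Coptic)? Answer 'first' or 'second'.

Converting both to JDN: 2419357 vs 2418930; the smaller is the second.

second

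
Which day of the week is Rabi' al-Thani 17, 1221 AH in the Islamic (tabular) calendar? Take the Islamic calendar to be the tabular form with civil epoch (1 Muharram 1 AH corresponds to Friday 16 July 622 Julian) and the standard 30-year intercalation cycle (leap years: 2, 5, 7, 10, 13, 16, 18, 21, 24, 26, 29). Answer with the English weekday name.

Friday

This is JDN 2380872 (4 July 1806 Gregorian).
Since JDN mod 7 = 4 (0 = Monday), the day is Friday.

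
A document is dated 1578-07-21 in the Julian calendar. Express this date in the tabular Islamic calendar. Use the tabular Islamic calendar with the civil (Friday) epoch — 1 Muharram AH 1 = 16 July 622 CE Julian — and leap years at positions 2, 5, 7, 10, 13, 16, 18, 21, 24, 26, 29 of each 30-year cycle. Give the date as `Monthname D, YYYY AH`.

The source date corresponds to 31 July 1578 in the proleptic Gregorian calendar (JDN 2297624).
That day falls on 16 Jumada al-Awwal 986 AH in the tabular Islamic calendar.

Jumada al-Awwal 16, 986 AH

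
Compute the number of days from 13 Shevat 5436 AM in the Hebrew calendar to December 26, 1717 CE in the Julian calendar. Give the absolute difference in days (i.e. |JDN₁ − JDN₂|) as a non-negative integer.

15318

First date → JDN 2333234; second date → JDN 2348552.
The interval is |2333234 − 2348552| = 15318 days.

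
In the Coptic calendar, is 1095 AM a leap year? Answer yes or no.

yes

1095 mod 4 = 3; in the Coptic calendar a year is leap when year mod 4 = 3, so it is a leap year.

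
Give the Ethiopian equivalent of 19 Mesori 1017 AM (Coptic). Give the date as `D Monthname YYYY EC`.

19 Nehase 1293 EC

Both dates share Julian Day Number 2196472; in the Ethiopian calendar that is 19 Nehase 1293 EC.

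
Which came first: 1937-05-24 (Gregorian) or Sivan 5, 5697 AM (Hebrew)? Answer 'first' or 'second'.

The two dates have Julian Day Numbers 2428678 and 2428669 respectively.
Since 2428669 < 2428678, the second date comes first.

second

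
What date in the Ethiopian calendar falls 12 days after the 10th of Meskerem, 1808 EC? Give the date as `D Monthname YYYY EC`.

Counting 12 days forward from JDN 2384237 reaches JDN 2384249, which is 22 Meskerem 1808 EC.

22 Meskerem 1808 EC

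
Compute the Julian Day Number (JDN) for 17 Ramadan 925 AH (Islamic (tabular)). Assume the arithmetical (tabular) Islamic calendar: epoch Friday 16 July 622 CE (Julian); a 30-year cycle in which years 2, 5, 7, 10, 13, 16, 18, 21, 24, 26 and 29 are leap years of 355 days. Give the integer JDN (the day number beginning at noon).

In the proleptic Gregorian calendar the same day is 22 September 1519.
JDN 2451545 is 1 January 2000 CE (Gregorian); the target day is −175418 days from there, so JDN = 2276127.

2276127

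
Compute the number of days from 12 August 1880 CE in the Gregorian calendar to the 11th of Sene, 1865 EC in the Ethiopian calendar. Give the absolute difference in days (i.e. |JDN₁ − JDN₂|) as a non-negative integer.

2613

First date → JDN 2407940; second date → JDN 2405327.
The interval is |2407940 − 2405327| = 2613 days.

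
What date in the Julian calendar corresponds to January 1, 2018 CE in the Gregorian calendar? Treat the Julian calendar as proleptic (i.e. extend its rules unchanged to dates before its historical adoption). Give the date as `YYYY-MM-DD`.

2017-12-19

The Julian–Gregorian offset here is 13 days (Julian trailing).
1 January 2018 Gregorian − 13 days → 19 December 2017 Julian.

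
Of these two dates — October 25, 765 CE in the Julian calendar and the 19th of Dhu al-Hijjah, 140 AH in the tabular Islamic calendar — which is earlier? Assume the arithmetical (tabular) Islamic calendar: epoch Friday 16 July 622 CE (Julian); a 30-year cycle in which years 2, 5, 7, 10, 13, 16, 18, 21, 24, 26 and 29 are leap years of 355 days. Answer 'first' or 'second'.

First date → JDN 2000772; second date → JDN 1998040.
JDN 1998040 < JDN 2000772, so the second date is earlier.

second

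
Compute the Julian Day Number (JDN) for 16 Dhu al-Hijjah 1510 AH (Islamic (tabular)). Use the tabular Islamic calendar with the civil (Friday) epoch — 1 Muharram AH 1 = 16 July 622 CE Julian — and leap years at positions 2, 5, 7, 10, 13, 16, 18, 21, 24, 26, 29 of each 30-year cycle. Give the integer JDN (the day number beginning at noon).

2483519

Equivalently 17 July 2087 (Gregorian).
JDN 2451545 is 1 January 2000 CE (Gregorian); the target day is +31974 days from there, so JDN = 2483519.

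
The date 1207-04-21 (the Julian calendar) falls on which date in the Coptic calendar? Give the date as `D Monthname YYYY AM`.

26 Parmouti 923 AM

Julian Day Number of the source date = 2162025.
Converting JDN 2162025 to the Coptic calendar gives 26 Parmouti 923 AM.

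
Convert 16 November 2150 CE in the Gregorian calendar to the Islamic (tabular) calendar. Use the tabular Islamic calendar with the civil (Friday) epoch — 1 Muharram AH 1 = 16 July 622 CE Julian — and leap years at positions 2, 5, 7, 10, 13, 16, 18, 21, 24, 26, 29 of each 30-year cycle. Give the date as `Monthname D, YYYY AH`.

Both dates share Julian Day Number 2506651; in the tabular Islamic calendar that is 26 Rabi' al-Awwal 1576 AH.

Rabi' al-Awwal 26, 1576 AH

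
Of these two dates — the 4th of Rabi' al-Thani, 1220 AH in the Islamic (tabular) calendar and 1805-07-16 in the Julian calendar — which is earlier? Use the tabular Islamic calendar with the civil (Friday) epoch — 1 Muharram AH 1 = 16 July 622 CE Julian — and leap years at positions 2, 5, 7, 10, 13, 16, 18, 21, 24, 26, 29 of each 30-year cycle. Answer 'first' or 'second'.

The two dates have Julian Day Numbers 2380505 and 2380531 respectively.
Since 2380505 < 2380531, the first date comes first.

first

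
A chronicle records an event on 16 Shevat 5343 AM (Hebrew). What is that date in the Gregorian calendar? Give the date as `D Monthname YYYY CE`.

8 February 1583 CE

Julian Day Number of the source date = 2299277.
Converting JDN 2299277 to the Gregorian calendar gives 8 February 1583 CE.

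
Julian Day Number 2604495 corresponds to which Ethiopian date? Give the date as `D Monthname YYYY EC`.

23 Meskerem 2411 EC

JDN 2604495 is 6 October 2418 in the Gregorian calendar.
In the Ethiopian calendar that day is 23 Meskerem 2411 EC.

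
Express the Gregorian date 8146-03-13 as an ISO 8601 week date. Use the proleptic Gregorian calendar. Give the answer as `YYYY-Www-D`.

The weekday is Sunday (ISO weekday 7).
That Sunday belongs to ISO week 10 of ISO year 8146.

8146-W10-7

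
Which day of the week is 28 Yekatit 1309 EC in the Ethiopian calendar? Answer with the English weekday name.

In the proleptic Gregorian calendar this is 2 March 1317 (JDN 2202145).
JDN 2202145 mod 7 = 1, and JDN 0 was a Monday, so this is a Tuesday.

Tuesday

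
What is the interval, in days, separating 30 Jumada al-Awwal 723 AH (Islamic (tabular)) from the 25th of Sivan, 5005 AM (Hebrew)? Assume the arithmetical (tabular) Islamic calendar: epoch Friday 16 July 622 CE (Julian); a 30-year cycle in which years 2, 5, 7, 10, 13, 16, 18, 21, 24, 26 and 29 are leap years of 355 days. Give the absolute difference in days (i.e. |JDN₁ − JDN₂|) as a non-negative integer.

JDN of the first date = 2204440.
JDN of the second date = 2175966.
|2175966 − 2204440| = 28474.

28474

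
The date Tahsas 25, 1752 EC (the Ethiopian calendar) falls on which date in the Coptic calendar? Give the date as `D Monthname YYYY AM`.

Both dates share Julian Day Number 2363888; in the Coptic calendar that is 25 Koiak 1476 AM.

25 Koiak 1476 AM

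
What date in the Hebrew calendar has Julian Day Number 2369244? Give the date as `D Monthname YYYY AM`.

25 Elul 5534 AM

JDN 2369244 is 1 September 1774 in the Gregorian calendar.
In the Hebrew calendar that day is 25 Elul 5534 AM.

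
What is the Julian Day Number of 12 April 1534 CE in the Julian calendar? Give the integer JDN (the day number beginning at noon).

2281453

In the proleptic Gregorian calendar the same day is 22 April 1534.
JDN 2451545 is 1 January 2000 CE (Gregorian); the target day is −170092 days from there, so JDN = 2281453.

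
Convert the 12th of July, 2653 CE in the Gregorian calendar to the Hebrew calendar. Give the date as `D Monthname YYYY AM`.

24 Tammuz 6413 AM

Both dates share Julian Day Number 2690241; in the Hebrew calendar that is 24 Tammuz 6413 AM.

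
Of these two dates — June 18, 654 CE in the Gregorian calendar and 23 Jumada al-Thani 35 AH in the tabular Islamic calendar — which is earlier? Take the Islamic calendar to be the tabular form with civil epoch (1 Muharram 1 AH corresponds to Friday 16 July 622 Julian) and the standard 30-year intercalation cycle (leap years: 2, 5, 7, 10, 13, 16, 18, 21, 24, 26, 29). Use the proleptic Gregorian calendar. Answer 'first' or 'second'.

First date → JDN 1960097; second date → JDN 1960658.
JDN 1960097 < JDN 1960658, so the first date is earlier.

first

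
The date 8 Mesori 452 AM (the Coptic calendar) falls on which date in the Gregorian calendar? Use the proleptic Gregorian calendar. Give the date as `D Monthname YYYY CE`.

5 August 736 CE

Julian Day Number of the source date = 1990095.
Converting JDN 1990095 to the Gregorian calendar gives 5 August 736 CE.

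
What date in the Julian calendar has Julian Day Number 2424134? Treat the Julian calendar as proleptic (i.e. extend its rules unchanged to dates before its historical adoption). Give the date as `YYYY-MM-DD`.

1924-12-01

The Gregorian equivalent of JDN 2424134 is 14 December 1924.
In the Julian calendar that day is 1924-12-01.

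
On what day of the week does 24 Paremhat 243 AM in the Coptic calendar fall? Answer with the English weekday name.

Saturday

Equivalently 22 March 527 Gregorian, JDN 1913623.
JDN 1913623 mod 7 = 5, and JDN 0 was a Monday, so this is a Saturday.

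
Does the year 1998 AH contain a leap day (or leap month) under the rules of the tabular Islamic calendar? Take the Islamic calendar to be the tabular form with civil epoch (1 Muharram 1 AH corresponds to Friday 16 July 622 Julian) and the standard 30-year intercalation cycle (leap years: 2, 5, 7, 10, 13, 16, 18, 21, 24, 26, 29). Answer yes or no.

Year 1998 AH is year 18 of its 30-year cycle; leap positions are 2, 5, 7, 10, 13, 16, 18, 21, 24, 26, 29, so it is a leap year (355 days).

yes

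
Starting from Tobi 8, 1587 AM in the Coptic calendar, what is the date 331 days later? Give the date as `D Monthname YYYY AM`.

3 Koiak 1588 AM

The starting date is JDN 2404443; 2404443 + 331 = 2404774.
JDN 2404774 corresponds to 3 Koiak 1588 AM.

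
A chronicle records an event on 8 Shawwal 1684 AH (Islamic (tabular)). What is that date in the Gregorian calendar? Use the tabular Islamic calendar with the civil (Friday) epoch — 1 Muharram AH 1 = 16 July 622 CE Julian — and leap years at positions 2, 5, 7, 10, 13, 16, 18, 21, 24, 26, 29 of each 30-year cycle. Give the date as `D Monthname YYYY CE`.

6 March 2256 CE

Julian Day Number of the source date = 2545112.
Converting JDN 2545112 to the Gregorian calendar gives 6 March 2256 CE.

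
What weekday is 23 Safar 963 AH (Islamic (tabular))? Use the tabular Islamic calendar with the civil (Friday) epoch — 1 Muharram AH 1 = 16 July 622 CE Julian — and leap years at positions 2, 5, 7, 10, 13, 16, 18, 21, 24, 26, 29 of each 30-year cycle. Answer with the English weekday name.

Tuesday

This is JDN 2289393 (17 January 1556 Gregorian).
2289393 ≡ 1 (mod 7); counting from Monday = 0 gives Tuesday.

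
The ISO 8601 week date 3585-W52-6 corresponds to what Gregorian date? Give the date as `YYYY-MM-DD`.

ISO week 1 of 3585 is the week containing the first Thursday of 3585.
Week 52, day 6 (Saturday) lands on 3585-12-28.

3585-12-28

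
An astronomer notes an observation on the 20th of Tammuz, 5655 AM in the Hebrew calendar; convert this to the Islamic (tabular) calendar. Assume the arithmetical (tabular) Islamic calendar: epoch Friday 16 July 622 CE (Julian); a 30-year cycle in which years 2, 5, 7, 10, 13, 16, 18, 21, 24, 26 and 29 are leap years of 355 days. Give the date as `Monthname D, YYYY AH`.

Muharram 19, 1313 AH

Both dates share Julian Day Number 2413387; in the tabular Islamic calendar that is 19 Muharram 1313 AH.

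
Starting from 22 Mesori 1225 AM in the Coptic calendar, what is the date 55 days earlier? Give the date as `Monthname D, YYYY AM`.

Paoni 27, 1225 AM

Counting 55 days back from JDN 2272447 reaches JDN 2272392, which is Paoni 27, 1225 AM.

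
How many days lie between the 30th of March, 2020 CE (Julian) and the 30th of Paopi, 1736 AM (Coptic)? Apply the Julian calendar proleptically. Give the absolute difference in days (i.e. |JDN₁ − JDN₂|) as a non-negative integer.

JDN of the first date = 2458952.
JDN of the second date = 2458798.
|2458798 − 2458952| = 154.

154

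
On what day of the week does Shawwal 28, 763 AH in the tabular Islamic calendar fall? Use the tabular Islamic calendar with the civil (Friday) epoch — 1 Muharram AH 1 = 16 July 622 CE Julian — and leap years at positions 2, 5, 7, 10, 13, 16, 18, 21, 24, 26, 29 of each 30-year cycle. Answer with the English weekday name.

In the proleptic Gregorian calendar this is 28 August 1362 (JDN 2218760).
Since JDN mod 7 = 5 (0 = Monday), the day is Saturday.

Saturday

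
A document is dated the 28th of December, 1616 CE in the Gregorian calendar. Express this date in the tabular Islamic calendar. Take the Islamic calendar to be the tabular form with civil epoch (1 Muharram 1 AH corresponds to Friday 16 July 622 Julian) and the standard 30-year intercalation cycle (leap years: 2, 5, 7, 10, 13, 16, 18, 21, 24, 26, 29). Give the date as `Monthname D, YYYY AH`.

Julian Day Number of the source date = 2311654.
Converting JDN 2311654 to the tabular Islamic calendar gives 19 Dhu al-Hijjah 1025 AH.

Dhu al-Hijjah 19, 1025 AH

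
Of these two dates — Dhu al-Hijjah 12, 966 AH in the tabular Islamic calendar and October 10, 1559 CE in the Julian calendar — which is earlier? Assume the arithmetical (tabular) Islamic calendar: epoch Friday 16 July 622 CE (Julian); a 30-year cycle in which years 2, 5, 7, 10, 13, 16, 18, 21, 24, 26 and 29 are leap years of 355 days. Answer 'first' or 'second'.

first

First date → JDN 2290740; second date → JDN 2290765.
JDN 2290740 < JDN 2290765, so the first date is earlier.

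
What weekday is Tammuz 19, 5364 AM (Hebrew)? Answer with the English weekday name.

This is JDN 2307107 (17 July 1604 Gregorian).
JDN 2307107 mod 7 = 5, and JDN 0 was a Monday, so this is a Saturday.

Saturday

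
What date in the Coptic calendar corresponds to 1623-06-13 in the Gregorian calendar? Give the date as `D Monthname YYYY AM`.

Both dates share Julian Day Number 2314012; in the Coptic calendar that is 9 Paoni 1339 AM.

9 Paoni 1339 AM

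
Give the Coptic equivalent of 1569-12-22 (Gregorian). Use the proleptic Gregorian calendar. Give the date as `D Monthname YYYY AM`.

16 Koiak 1286 AM

Julian Day Number of the source date = 2294481.
Converting JDN 2294481 to the Coptic calendar gives 16 Koiak 1286 AM.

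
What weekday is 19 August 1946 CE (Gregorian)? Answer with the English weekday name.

2432052 ≡ 0 (mod 7); counting from Monday = 0 gives Monday.

Monday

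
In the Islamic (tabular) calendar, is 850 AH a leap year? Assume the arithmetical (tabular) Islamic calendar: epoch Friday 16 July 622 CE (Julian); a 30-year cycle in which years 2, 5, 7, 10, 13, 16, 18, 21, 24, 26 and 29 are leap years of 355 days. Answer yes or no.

Year 850 AH is year 10 of its 30-year cycle; leap positions are 2, 5, 7, 10, 13, 16, 18, 21, 24, 26, 29, so it is a leap year (355 days).

yes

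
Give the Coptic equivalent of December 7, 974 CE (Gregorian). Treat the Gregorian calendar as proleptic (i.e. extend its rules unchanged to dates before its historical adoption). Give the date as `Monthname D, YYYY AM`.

Koiak 6, 691 AM

Julian Day Number of the source date = 2077147.
Converting JDN 2077147 to the Coptic calendar gives 6 Koiak 691 AM.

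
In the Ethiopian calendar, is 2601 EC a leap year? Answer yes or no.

no

2601 mod 4 = 1; in the Ethiopian calendar a year is leap when year mod 4 = 3, so it is a common year.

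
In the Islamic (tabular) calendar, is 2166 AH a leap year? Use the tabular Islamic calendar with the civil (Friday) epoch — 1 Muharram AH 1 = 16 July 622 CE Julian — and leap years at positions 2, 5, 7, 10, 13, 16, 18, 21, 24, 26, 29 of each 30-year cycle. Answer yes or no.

no

Year 2166 AH is year 6 of its 30-year cycle; leap positions are 2, 5, 7, 10, 13, 16, 18, 21, 24, 26, 29, so it is a common year (354 days).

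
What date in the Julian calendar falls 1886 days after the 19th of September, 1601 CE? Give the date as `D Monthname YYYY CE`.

18 November 1606 CE

JDN of the 19th of September, 1601 CE = 2306085.
2306085 + 1886 = 2307971.
JDN 2307971 in the Julian calendar is 18 November 1606 CE.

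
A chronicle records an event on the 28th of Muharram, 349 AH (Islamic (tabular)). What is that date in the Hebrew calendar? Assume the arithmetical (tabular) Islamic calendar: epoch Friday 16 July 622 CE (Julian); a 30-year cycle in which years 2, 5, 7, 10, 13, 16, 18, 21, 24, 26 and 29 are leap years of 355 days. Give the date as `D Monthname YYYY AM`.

29 Adar II 4720 AM

Both dates share Julian Day Number 2071787; in the Hebrew calendar that is 29 Adar II 4720 AM.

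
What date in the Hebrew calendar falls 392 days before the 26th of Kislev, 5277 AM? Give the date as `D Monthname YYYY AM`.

The starting date is JDN 2275102; 2275102 − 392 = 2274710.
JDN 2274710 corresponds to 17 Cheshvan 5276 AM.

17 Cheshvan 5276 AM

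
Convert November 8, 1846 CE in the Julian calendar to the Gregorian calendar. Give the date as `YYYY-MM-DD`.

1846-11-20

The Julian–Gregorian offset here is 12 days (Julian trailing).
8 November 1846 Julian + 12 days → 20 November 1846 Gregorian.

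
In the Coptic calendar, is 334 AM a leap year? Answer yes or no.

334 mod 4 = 2; in the Coptic calendar a year is leap when year mod 4 = 3, so it is a common year.

no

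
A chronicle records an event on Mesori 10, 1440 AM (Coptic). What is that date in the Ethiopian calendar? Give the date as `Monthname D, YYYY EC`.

Both dates share Julian Day Number 2350964; in the Ethiopian calendar that is 10 Nehase 1716 EC.

Nehase 10, 1716 EC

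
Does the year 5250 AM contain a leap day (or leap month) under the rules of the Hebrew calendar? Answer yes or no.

Hebrew year 5250 is year 6 of its 19-year Metonic cycle; leap years are at positions 3, 6, 8, 11, 14, 17, 19, so it is a leap year (13 months).

yes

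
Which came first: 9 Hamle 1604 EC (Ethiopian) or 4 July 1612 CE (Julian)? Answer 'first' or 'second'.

first

First date → JDN 2310025; second date → JDN 2310026.
JDN 2310025 < JDN 2310026, so the first date is earlier.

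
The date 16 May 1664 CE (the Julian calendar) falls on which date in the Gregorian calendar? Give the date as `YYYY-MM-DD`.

The Julian–Gregorian offset here is 10 days (Julian trailing).
16 May 1664 Julian + 10 days → 26 May 1664 Gregorian.

1664-05-26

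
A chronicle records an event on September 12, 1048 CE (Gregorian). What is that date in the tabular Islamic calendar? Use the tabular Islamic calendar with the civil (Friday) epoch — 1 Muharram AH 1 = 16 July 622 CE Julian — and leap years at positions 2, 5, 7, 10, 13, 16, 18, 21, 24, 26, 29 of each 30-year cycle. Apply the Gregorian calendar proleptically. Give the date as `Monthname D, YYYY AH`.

Both dates share Julian Day Number 2104089; in the tabular Islamic calendar that is 24 Rabi' al-Awwal 440 AH.

Rabi' al-Awwal 24, 440 AH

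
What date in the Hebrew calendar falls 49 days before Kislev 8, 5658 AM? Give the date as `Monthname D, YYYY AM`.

Tishrei 19, 5658 AM

JDN of Kislev 8, 5658 AM = 2414262.
2414262 − 49 = 2414213.
JDN 2414213 in the Hebrew calendar is Tishrei 19, 5658 AM.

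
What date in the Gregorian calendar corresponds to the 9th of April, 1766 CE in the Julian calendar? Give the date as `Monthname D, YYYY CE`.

April 20, 1766 CE

For dates in this range the Gregorian date is 11 days ahead of the Julian.
9 April 1766 Julian + 11 days → 20 April 1766 Gregorian.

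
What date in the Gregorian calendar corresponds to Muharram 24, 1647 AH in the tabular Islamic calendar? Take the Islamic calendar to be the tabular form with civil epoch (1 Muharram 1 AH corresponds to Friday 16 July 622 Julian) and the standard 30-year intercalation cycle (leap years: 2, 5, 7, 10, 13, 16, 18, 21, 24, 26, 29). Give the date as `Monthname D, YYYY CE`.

Julian Day Number of the source date = 2531751.
Converting JDN 2531751 to the Gregorian calendar gives 7 August 2219 CE.

August 7, 2219 CE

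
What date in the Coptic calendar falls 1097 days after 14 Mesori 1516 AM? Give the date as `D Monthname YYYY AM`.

16 Mesori 1519 AM

Counting 1097 days forward from JDN 2378727 reaches JDN 2379824, which is 16 Mesori 1519 AM.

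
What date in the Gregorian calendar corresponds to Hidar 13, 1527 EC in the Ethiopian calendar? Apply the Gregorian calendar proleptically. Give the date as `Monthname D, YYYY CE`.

Julian Day Number of the source date = 2281664.
Converting JDN 2281664 to the Gregorian calendar gives 19 November 1534 CE.

November 19, 1534 CE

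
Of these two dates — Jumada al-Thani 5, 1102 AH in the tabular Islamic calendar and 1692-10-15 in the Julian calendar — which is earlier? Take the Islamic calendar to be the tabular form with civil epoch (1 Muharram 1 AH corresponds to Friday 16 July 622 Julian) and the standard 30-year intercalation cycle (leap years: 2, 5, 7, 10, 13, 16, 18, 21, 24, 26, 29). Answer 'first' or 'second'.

The two dates have Julian Day Numbers 2338750 and 2339349 respectively.
Since 2338750 < 2339349, the first date comes first.

first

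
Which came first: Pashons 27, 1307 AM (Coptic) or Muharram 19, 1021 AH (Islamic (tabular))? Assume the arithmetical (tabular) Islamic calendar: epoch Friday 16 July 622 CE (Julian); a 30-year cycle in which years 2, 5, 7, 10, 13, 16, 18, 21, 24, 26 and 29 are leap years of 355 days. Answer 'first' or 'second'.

first

The two dates have Julian Day Numbers 2302312 and 2309912 respectively.
Since 2302312 < 2309912, the first date comes first.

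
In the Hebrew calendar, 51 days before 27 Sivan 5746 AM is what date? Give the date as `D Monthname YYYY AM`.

Counting 51 days back from JDN 2446616 reaches JDN 2446565, which is 5 Iyar 5746 AM.

5 Iyar 5746 AM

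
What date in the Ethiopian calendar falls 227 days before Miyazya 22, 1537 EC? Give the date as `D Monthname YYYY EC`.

The starting date is JDN 2285476; 2285476 − 227 = 2285249.
JDN 2285249 corresponds to 5 Meskerem 1537 EC.

5 Meskerem 1537 EC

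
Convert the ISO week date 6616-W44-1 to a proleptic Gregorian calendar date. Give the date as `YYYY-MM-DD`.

ISO week 1 of 6616 is the week containing the first Thursday of 6616.
Week 44, day 1 (Monday) lands on 6616-10-28.

6616-10-28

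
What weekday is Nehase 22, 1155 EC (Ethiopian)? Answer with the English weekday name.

This is JDN 2146070 (22 August 1163 Gregorian).
JDN 2146070 mod 7 = 3, and JDN 0 was a Monday, so this is a Thursday.

Thursday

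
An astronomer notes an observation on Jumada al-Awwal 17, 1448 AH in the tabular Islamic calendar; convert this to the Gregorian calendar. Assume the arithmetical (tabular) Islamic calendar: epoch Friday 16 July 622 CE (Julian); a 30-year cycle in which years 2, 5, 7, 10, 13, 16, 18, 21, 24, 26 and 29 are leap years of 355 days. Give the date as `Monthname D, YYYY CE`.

Both dates share Julian Day Number 2461343; in the Gregorian calendar that is 29 October 2026 CE.

October 29, 2026 CE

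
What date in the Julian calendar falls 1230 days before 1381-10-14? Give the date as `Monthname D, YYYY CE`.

June 2, 1378 CE

Counting 1230 days back from JDN 2225755 reaches JDN 2224525, which is June 2, 1378 CE.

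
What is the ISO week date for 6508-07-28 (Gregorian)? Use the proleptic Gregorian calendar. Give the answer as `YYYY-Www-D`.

The weekday is Saturday (ISO weekday 6).
That Saturday belongs to ISO week 30 of ISO year 6508.

6508-W30-6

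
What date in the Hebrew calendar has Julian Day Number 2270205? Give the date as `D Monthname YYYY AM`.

JDN 2270205 is 6 July 1503 in the proleptic Gregorian calendar.
In the Hebrew calendar that day is 2 Tammuz 5263 AM.

2 Tammuz 5263 AM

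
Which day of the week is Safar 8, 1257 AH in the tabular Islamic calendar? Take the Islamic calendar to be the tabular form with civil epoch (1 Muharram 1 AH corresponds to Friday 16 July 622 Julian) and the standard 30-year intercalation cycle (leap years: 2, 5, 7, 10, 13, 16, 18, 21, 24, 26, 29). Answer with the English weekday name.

In the Gregorian calendar this is 1 April 1841 (JDN 2393562).
JDN 2393562 mod 7 = 3, and JDN 0 was a Monday, so this is a Thursday.

Thursday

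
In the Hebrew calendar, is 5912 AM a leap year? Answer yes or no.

Hebrew year 5912 is year 3 of its 19-year Metonic cycle; leap years are at positions 3, 6, 8, 11, 14, 17, 19, so it is a leap year (13 months).

yes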